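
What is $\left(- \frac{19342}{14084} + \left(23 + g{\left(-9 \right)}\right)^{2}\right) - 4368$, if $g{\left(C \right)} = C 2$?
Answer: $- \frac{30593077}{7042} \approx -4344.4$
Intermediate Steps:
$g{\left(C \right)} = 2 C$
$\left(- \frac{19342}{14084} + \left(23 + g{\left(-9 \right)}\right)^{2}\right) - 4368 = \left(- \frac{19342}{14084} + \left(23 + 2 \left(-9\right)\right)^{2}\right) - 4368 = \left(\left(-19342\right) \frac{1}{14084} + \left(23 - 18\right)^{2}\right) - 4368 = \left(- \frac{9671}{7042} + 5^{2}\right) - 4368 = \left(- \frac{9671}{7042} + 25\right) - 4368 = \frac{166379}{7042} - 4368 = - \frac{30593077}{7042}$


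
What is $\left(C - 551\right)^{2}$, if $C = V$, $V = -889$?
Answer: $2073600$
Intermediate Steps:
$C = -889$
$\left(C - 551\right)^{2} = \left(-889 - 551\right)^{2} = \left(-1440\right)^{2} = 2073600$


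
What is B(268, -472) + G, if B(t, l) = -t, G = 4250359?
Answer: 4250091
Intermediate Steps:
B(268, -472) + G = -1*268 + 4250359 = -268 + 4250359 = 4250091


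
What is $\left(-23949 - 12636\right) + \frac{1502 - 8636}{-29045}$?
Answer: $- \frac{1062604191}{29045} \approx -36585.0$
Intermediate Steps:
$\left(-23949 - 12636\right) + \frac{1502 - 8636}{-29045} = -36585 - - \frac{7134}{29045} = -36585 + \frac{7134}{29045} = - \frac{1062604191}{29045}$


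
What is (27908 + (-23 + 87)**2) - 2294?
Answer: 29710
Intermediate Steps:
(27908 + (-23 + 87)**2) - 2294 = (27908 + 64**2) - 2294 = (27908 + 4096) - 2294 = 32004 - 2294 = 29710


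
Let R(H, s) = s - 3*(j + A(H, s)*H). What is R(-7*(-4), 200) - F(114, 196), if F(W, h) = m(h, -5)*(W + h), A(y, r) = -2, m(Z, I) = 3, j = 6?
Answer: -580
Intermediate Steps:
F(W, h) = 3*W + 3*h (F(W, h) = 3*(W + h) = 3*W + 3*h)
R(H, s) = -18 + s + 6*H (R(H, s) = s - 3*(6 - 2*H) = s + (-18 + 6*H) = -18 + s + 6*H)
R(-7*(-4), 200) - F(114, 196) = (-18 + 200 + 6*(-7*(-4))) - (3*114 + 3*196) = (-18 + 200 + 6*28) - (342 + 588) = (-18 + 200 + 168) - 1*930 = 350 - 930 = -580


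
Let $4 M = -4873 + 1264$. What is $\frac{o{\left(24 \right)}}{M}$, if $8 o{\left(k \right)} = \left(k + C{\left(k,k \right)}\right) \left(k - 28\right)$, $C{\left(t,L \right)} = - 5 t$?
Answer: $- \frac{64}{1203} \approx -0.0532$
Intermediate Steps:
$M = - \frac{3609}{4}$ ($M = \frac{-4873 + 1264}{4} = \frac{1}{4} \left(-3609\right) = - \frac{3609}{4} \approx -902.25$)
$o{\left(k \right)} = - \frac{k \left(-28 + k\right)}{2}$ ($o{\left(k \right)} = \frac{\left(k - 5 k\right) \left(k - 28\right)}{8} = \frac{- 4 k \left(-28 + k\right)}{8} = \frac{\left(-4\right) k \left(-28 + k\right)}{8} = - \frac{k \left(-28 + k\right)}{2}$)
$\frac{o{\left(24 \right)}}{M} = \frac{\frac{1}{2} \cdot 24 \left(28 - 24\right)}{- \frac{3609}{4}} = \frac{1}{2} \cdot 24 \left(28 - 24\right) \left(- \frac{4}{3609}\right) = \frac{1}{2} \cdot 24 \cdot 4 \left(- \frac{4}{3609}\right) = 48 \left(- \frac{4}{3609}\right) = - \frac{64}{1203}$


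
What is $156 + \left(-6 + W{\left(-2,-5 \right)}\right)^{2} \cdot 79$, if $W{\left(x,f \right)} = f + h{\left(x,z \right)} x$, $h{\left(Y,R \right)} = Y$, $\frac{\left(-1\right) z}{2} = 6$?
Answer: $4027$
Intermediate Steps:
$z = -12$ ($z = \left(-2\right) 6 = -12$)
$W{\left(x,f \right)} = f + x^{2}$ ($W{\left(x,f \right)} = f + x x = f + x^{2}$)
$156 + \left(-6 + W{\left(-2,-5 \right)}\right)^{2} \cdot 79 = 156 + \left(-6 - \left(5 - \left(-2\right)^{2}\right)\right)^{2} \cdot 79 = 156 + \left(-6 + \left(-5 + 4\right)\right)^{2} \cdot 79 = 156 + \left(-6 - 1\right)^{2} \cdot 79 = 156 + \left(-7\right)^{2} \cdot 79 = 156 + 49 \cdot 79 = 156 + 3871 = 4027$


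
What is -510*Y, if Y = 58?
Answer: -29580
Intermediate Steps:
-510*Y = -510*58 = -29580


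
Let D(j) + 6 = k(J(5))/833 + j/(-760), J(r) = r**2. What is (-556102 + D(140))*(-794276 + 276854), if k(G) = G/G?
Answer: 4554102261080175/15827 ≈ 2.8774e+11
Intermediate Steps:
k(G) = 1
D(j) = -4997/833 - j/760 (D(j) = -6 + (1/833 + j/(-760)) = -6 + (1*(1/833) + j*(-1/760)) = -6 + (1/833 - j/760) = -4997/833 - j/760)
(-556102 + D(140))*(-794276 + 276854) = (-556102 + (-4997/833 - 1/760*140))*(-794276 + 276854) = (-556102 + (-4997/833 - 7/38))*(-517422) = (-556102 - 195717/31654)*(-517422) = -17603048425/31654*(-517422) = 4554102261080175/15827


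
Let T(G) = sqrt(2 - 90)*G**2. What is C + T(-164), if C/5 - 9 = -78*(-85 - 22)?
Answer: 41775 + 53792*I*sqrt(22) ≈ 41775.0 + 2.5231e+5*I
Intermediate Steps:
C = 41775 (C = 45 + 5*(-78*(-85 - 22)) = 45 + 5*(-78*(-107)) = 45 + 5*8346 = 45 + 41730 = 41775)
T(G) = 2*I*sqrt(22)*G**2 (T(G) = sqrt(-88)*G**2 = (2*I*sqrt(22))*G**2 = 2*I*sqrt(22)*G**2)
C + T(-164) = 41775 + 2*I*sqrt(22)*(-164)**2 = 41775 + 2*I*sqrt(22)*26896 = 41775 + 53792*I*sqrt(22)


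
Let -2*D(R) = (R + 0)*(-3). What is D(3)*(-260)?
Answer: -1170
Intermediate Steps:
D(R) = 3*R/2 (D(R) = -(R + 0)*(-3)/2 = -R*(-3)/2 = -(-3)*R/2 = 3*R/2)
D(3)*(-260) = ((3/2)*3)*(-260) = (9/2)*(-260) = -1170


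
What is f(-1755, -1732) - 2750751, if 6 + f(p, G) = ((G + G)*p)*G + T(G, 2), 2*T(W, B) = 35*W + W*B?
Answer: -10532165039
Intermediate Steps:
T(W, B) = 35*W/2 + B*W/2 (T(W, B) = (35*W + W*B)/2 = (35*W + B*W)/2 = 35*W/2 + B*W/2)
f(p, G) = -6 + 37*G/2 + 2*p*G² (f(p, G) = -6 + (((G + G)*p)*G + G*(35 + 2)/2) = -6 + (((2*G)*p)*G + (½)*G*37) = -6 + ((2*G*p)*G + 37*G/2) = -6 + (2*p*G² + 37*G/2) = -6 + (37*G/2 + 2*p*G²) = -6 + 37*G/2 + 2*p*G²)
f(-1755, -1732) - 2750751 = (-6 + (37/2)*(-1732) + 2*(-1755)*(-1732)²) - 2750751 = (-6 - 32042 + 2*(-1755)*2999824) - 2750751 = (-6 - 32042 - 10529382240) - 2750751 = -10529414288 - 2750751 = -10532165039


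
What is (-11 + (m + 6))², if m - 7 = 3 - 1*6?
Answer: 1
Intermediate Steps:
m = 4 (m = 7 + (3 - 1*6) = 7 + (3 - 6) = 7 - 3 = 4)
(-11 + (m + 6))² = (-11 + (4 + 6))² = (-11 + 10)² = (-1)² = 1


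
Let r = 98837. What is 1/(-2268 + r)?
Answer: 1/96569 ≈ 1.0355e-5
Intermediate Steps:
1/(-2268 + r) = 1/(-2268 + 98837) = 1/96569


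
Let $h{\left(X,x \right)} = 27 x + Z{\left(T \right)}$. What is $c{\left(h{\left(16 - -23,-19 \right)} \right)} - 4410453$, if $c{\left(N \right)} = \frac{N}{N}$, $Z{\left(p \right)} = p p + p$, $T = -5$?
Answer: $-4410452$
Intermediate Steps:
$Z{\left(p \right)} = p + p^{2}$ ($Z{\left(p \right)} = p^{2} + p = p + p^{2}$)
$h{\left(X,x \right)} = 20 + 27 x$ ($h{\left(X,x \right)} = 27 x - 5 \left(1 - 5\right) = 27 x - -20 = 27 x + 20 = 20 + 27 x$)
$c{\left(N \right)} = 1$
$c{\left(h{\left(16 - -23,-19 \right)} \right)} - 4410453 = 1 - 4410453 = -4410452$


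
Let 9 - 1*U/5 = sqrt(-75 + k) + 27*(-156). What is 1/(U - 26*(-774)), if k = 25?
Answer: 41229/1699831691 + 25*I*sqrt(2)/1699831691 ≈ 2.4255e-5 + 2.0799e-8*I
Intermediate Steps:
U = 21105 - 25*I*sqrt(2) (U = 45 - 5*(sqrt(-75 + 25) + 27*(-156)) = 45 - 5*(sqrt(-50) - 4212) = 45 - 5*(5*I*sqrt(2) - 4212) = 45 - 5*(-4212 + 5*I*sqrt(2)) = 45 + (21060 - 25*I*sqrt(2)) = 21105 - 25*I*sqrt(2) ≈ 21105.0 - 35.355*I)
1/(U - 26*(-774)) = 1/((21105 - 25*I*sqrt(2)) - 26*(-774)) = 1/((21105 - 25*I*sqrt(2)) + 20124) = 1/(41229 - 25*I*sqrt(2))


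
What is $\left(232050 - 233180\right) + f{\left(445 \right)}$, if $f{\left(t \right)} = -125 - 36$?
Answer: $-1291$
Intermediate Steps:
$f{\left(t \right)} = -161$ ($f{\left(t \right)} = -125 - 36 = -161$)
$\left(232050 - 233180\right) + f{\left(445 \right)} = \left(232050 - 233180\right) - 161 = -1130 - 161 = -1291$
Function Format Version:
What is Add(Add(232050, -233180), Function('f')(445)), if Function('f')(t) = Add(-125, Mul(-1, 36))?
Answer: -1291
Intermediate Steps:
Function('f')(t) = -161 (Function('f')(t) = Add(-125, -36) = -161)
Add(Add(232050, -233180), Function('f')(445)) = Add(Add(232050, -233180), -161) = Add(-1130, -161) = -1291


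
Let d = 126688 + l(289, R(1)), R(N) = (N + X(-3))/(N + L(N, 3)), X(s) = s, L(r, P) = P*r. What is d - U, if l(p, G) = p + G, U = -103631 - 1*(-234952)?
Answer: -8689/2 ≈ -4344.5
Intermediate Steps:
R(N) = (-3 + N)/(4*N) (R(N) = (N - 3)/(N + 3*N) = (-3 + N)/((4*N)) = (-3 + N)*(1/(4*N)) = (-3 + N)/(4*N))
U = 131321 (U = -103631 + 234952 = 131321)
l(p, G) = G + p
d = 253953/2 (d = 126688 + ((¼)*(-3 + 1)/1 + 289) = 126688 + ((¼)*1*(-2) + 289) = 126688 + (-½ + 289) = 126688 + 577/2 = 253953/2 ≈ 1.2698e+5)
d - U = 253953/2 - 1*131321 = 253953/2 - 131321 = -8689/2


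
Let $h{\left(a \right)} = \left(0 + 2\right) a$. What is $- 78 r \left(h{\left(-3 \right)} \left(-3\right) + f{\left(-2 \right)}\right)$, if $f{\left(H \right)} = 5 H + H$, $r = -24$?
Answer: $11232$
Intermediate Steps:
$f{\left(H \right)} = 6 H$
$h{\left(a \right)} = 2 a$
$- 78 r \left(h{\left(-3 \right)} \left(-3\right) + f{\left(-2 \right)}\right) = \left(-78\right) \left(-24\right) \left(2 \left(-3\right) \left(-3\right) + 6 \left(-2\right)\right) = 1872 \left(\left(-6\right) \left(-3\right) - 12\right) = 1872 \left(18 - 12\right) = 1872 \cdot 6 = 11232$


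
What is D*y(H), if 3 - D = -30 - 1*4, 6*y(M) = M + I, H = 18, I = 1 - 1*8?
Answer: 407/6 ≈ 67.833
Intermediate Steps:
I = -7 (I = 1 - 8 = -7)
y(M) = -7/6 + M/6 (y(M) = (M - 7)/6 = (-7 + M)/6 = -7/6 + M/6)
D = 37 (D = 3 - (-30 - 1*4) = 3 - (-30 - 4) = 3 - 1*(-34) = 3 + 34 = 37)
D*y(H) = 37*(-7/6 + (⅙)*18) = 37*(-7/6 + 3) = 37*(11/6) = 407/6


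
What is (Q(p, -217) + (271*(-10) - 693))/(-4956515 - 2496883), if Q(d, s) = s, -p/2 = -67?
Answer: 1810/3726699 ≈ 0.00048568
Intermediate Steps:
p = 134 (p = -2*(-67) = 134)
(Q(p, -217) + (271*(-10) - 693))/(-4956515 - 2496883) = (-217 + (271*(-10) - 693))/(-4956515 - 2496883) = (-217 + (-2710 - 693))/(-7453398) = (-217 - 3403)*(-1/7453398) = -3620*(-1/7453398) = 1810/3726699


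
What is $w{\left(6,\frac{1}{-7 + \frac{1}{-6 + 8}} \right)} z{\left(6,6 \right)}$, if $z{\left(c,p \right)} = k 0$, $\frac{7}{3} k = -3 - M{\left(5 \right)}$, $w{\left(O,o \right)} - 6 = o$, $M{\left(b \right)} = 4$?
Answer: $0$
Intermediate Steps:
$w{\left(O,o \right)} = 6 + o$
$k = -3$ ($k = \frac{3 \left(-3 - 4\right)}{7} = \frac{3}{7} \left(-7\right) = -3$)
$z{\left(c,p \right)} = 0$ ($z{\left(c,p \right)} = \left(-3\right) 0 = 0$)
$w{\left(6,\frac{1}{-7 + \frac{1}{-6 + 8}} \right)} z{\left(6,6 \right)} = \left(6 + \frac{1}{-7 + \frac{1}{-6 + 8}}\right) 0 = \left(6 + \frac{1}{-7 + \frac{1}{2}}\right) 0 = \left(6 + \frac{1}{- \frac{13}{2}}\right) 0 = \left(6 - \frac{2}{13}\right) 0 = \frac{76}{13} \cdot 0 = 0$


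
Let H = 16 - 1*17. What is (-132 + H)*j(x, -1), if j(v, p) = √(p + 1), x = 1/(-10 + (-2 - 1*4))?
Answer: 0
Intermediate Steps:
x = -1/16 (x = 1/(-10 + (-2 - 4)) = 1/(-10 - 6) = 1/(-16) = -1/16 ≈ -0.062500)
j(v, p) = √(1 + p)
H = -1 (H = 16 - 17 = -1)
(-132 + H)*j(x, -1) = (-132 - 1)*√(1 - 1) = -133*√0 = -133*0 = 0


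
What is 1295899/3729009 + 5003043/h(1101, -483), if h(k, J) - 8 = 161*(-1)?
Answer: -690970151920/21131051 ≈ -32699.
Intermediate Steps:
h(k, J) = -153 (h(k, J) = 8 + 161*(-1) = 8 - 161 = -153)
1295899/3729009 + 5003043/h(1101, -483) = 1295899/3729009 + 5003043/(-153) = 1295899*(1/3729009) + 5003043*(-1/153) = 1295899/3729009 - 1667681/51 = -690970151920/21131051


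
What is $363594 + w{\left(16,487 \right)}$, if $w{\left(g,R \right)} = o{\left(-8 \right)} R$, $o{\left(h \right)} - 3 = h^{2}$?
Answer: $396223$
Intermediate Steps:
$o{\left(h \right)} = 3 + h^{2}$
$w{\left(g,R \right)} = 67 R$ ($w{\left(g,R \right)} = \left(3 + \left(-8\right)^{2}\right) R = \left(3 + 64\right) R = 67 R$)
$363594 + w{\left(16,487 \right)} = 363594 + 67 \cdot 487 = 363594 + 32629 = 396223$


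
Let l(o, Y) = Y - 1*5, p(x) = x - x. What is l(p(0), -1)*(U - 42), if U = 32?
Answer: 60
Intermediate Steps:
p(x) = 0
l(o, Y) = -5 + Y (l(o, Y) = Y - 5 = -5 + Y)
l(p(0), -1)*(U - 42) = (-5 - 1)*(32 - 42) = -6*(-10) = 60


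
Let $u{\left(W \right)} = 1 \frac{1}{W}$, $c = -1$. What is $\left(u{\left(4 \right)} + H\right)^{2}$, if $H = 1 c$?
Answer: $\frac{9}{16} \approx 0.5625$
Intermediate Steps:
$u{\left(W \right)} = \frac{1}{W}$
$H = -1$ ($H = 1 \left(-1\right) = -1$)
$\left(u{\left(4 \right)} + H\right)^{2} = \left(\frac{1}{4} - 1\right)^{2} = \left(- \frac{3}{4}\right)^{2} = \frac{9}{16}$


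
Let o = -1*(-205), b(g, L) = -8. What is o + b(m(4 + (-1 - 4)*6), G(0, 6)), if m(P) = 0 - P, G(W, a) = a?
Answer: 197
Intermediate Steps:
m(P) = -P
o = 205
o + b(m(4 + (-1 - 4)*6), G(0, 6)) = 205 - 8 = 197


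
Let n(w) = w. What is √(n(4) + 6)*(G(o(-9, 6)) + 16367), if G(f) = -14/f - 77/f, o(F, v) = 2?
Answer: 32643*√10/2 ≈ 51613.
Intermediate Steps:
G(f) = -91/f
√(n(4) + 6)*(G(o(-9, 6)) + 16367) = √(4 + 6)*(-91/2 + 16367) = √10*(-91*½ + 16367) = √10*(-91/2 + 16367) = √10*(32643/2) = 32643*√10/2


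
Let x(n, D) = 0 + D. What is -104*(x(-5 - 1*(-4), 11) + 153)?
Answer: -17056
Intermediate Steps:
x(n, D) = D
-104*(x(-5 - 1*(-4), 11) + 153) = -104*(11 + 153) = -104*164 = -17056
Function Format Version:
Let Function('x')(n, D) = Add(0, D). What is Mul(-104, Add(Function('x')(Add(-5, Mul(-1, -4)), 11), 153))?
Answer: -17056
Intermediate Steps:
Function('x')(n, D) = D
Mul(-104, Add(Function('x')(Add(-5, Mul(-1, -4)), 11), 153)) = Mul(-104, Add(11, 153)) = Mul(-104, 164) = -17056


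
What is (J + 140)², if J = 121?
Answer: 68121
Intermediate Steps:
(J + 140)² = (121 + 140)² = 261² = 68121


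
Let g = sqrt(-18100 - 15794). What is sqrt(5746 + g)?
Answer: sqrt(5746 + 3*I*sqrt(3766)) ≈ 75.812 + 1.214*I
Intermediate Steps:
g = 3*I*sqrt(3766) (g = sqrt(-33894) = 3*I*sqrt(3766) ≈ 184.1*I)
sqrt(5746 + g) = sqrt(5746 + 3*I*sqrt(3766))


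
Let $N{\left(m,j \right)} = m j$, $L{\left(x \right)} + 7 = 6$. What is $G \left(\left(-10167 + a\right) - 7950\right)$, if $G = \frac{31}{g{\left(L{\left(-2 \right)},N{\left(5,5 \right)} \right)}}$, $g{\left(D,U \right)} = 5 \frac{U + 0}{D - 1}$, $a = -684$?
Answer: $\frac{1165662}{125} \approx 9325.3$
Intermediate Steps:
$L{\left(x \right)} = -1$ ($L{\left(x \right)} = -7 + 6 = -1$)
$N{\left(m,j \right)} = j m$
$g{\left(D,U \right)} = \frac{5 U}{-1 + D}$ ($g{\left(D,U \right)} = 5 \frac{U}{-1 + D} = \frac{5 U}{-1 + D}$)
$G = - \frac{62}{125}$ ($G = \frac{31}{5 \cdot 5 \cdot 5 \frac{1}{-1 - 1}} = \frac{31}{5 \cdot 25 \frac{1}{-2}} = \frac{31}{5 \cdot 25 \left(- \frac{1}{2}\right)} = \frac{31}{- \frac{125}{2}} = 31 \left(- \frac{2}{125}\right) = - \frac{62}{125} \approx -0.496$)
$G \left(\left(-10167 + a\right) - 7950\right) = - \frac{62 \left(\left(-10167 - 684\right) - 7950\right)}{125} = - \frac{62 \left(-10851 - 7950\right)}{125} = \left(- \frac{62}{125}\right) \left(-18801\right) = \frac{1165662}{125}$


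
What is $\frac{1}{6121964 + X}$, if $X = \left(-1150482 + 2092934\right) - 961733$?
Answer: $\frac{1}{6102683} \approx 1.6386 \cdot 10^{-7}$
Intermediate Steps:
$X = -19281$ ($X = 942452 - 961733 = -19281$)
$\frac{1}{6121964 + X} = \frac{1}{6121964 - 19281} = \frac{1}{6102683}$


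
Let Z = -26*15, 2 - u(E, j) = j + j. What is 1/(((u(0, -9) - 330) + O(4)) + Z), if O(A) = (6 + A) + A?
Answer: -1/686 ≈ -0.0014577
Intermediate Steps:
u(E, j) = 2 - 2*j (u(E, j) = 2 - (j + j) = 2 - 2*j)
O(A) = 6 + 2*A
Z = -390
1/(((u(0, -9) - 330) + O(4)) + Z) = 1/((((2 - 2*(-9)) - 330) + (6 + 2*4)) - 390) = 1/((((2 + 18) - 330) + (6 + 8)) - 390) = 1/(((20 - 330) + 14) - 390) = 1/((-310 + 14) - 390) = 1/(-296 - 390) = 1/(-686) = -1/686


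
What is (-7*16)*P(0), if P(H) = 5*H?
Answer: 0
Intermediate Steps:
(-7*16)*P(0) = (-7*16)*(5*0) = -112*0 = 0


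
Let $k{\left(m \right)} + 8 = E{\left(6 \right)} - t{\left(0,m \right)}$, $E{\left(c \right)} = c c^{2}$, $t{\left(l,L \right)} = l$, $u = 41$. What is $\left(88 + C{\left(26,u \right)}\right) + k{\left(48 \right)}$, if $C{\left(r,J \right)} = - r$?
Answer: $270$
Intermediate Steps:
$E{\left(c \right)} = c^{3}$
$k{\left(m \right)} = 208$ ($k{\left(m \right)} = -8 + \left(6^{3} - 0\right) = -8 + \left(216 + 0\right) = -8 + 216 = 208$)
$\left(88 + C{\left(26,u \right)}\right) + k{\left(48 \right)} = \left(88 - 26\right) + 208 = 62 + 208 = 270$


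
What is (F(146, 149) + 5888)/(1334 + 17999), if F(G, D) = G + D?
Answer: 6183/19333 ≈ 0.31982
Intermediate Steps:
F(G, D) = D + G
(F(146, 149) + 5888)/(1334 + 17999) = ((149 + 146) + 5888)/(1334 + 17999) = (295 + 5888)/19333 = 6183*(1/19333) = 6183/19333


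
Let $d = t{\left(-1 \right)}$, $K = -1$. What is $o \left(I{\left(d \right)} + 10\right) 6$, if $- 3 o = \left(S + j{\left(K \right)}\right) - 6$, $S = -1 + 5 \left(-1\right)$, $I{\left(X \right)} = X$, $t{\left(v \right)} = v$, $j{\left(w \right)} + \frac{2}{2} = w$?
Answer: $252$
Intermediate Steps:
$j{\left(w \right)} = -1 + w$
$d = -1$
$S = -6$ ($S = -1 - 5 = -6$)
$o = \frac{14}{3}$ ($o = - \frac{\left(-6 - 2\right) - 6}{3} = - \frac{-8 - 6}{3} = \left(- \frac{1}{3}\right) \left(-14\right) = \frac{14}{3} \approx 4.6667$)
$o \left(I{\left(d \right)} + 10\right) 6 = \frac{14 \left(-1 + 10\right)}{3} \cdot 6 = \frac{14}{3} \cdot 9 \cdot 6 = 42 \cdot 6 = 252$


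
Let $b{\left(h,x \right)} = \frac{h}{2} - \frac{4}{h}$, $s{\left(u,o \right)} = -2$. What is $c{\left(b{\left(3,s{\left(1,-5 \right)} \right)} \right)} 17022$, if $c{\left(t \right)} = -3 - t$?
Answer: $-53903$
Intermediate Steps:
$b{\left(h,x \right)} = \frac{h}{2} - \frac{4}{h}$ ($b{\left(h,x \right)} = h \frac{1}{2} - \frac{4}{h} = \frac{h}{2} - \frac{4}{h}$)
$c{\left(b{\left(3,s{\left(1,-5 \right)} \right)} \right)} 17022 = \left(-3 - \left(\frac{1}{2} \cdot 3 - \frac{4}{3}\right)\right) 17022 = \left(-3 - \left(\frac{3}{2} - \frac{4}{3}\right)\right) 17022 = \left(-3 - \frac{1}{6}\right) 17022 = \left(- \frac{19}{6}\right) 17022 = -53903$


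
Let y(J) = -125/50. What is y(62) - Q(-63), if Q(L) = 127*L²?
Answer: -1008131/2 ≈ -5.0407e+5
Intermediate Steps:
y(J) = -5/2 (y(J) = -125*1/50 = -5/2)
y(62) - Q(-63) = -5/2 - 127*(-63)² = -5/2 - 127*3969 = -5/2 - 1*504063 = -5/2 - 504063 = -1008131/2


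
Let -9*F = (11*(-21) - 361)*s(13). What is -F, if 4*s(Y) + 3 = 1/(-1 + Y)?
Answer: 1295/27 ≈ 47.963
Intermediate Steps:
s(Y) = -¾ + 1/(4*(-1 + Y))
F = -1295/27 (F = -(11*(-21) - 361)*(4 - 3*13)/(4*(-1 + 13))/9 = -(-231 - 361)*(¼)*(4 - 39)/12/9 = -(-592)*(¼)*(1/12)*(-35)/9 = -(-592)*(-35)/(9*48) = -⅑*1295/3 = -1295/27 ≈ -47.963)
-F = -1*(-1295/27) = 1295/27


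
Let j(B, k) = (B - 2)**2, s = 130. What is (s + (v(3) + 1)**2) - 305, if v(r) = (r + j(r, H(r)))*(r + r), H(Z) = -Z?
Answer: 450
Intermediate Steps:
j(B, k) = (-2 + B)**2
v(r) = 2*r*(r + (-2 + r)**2) (v(r) = (r + (-2 + r)**2)*(r + r) = (r + (-2 + r)**2)*(2*r) = 2*r*(r + (-2 + r)**2))
(s + (v(3) + 1)**2) - 305 = (130 + (2*3*(3 + (-2 + 3)**2) + 1)**2) - 305 = (130 + (2*3*(3 + 1**2) + 1)**2) - 305 = (130 + (2*3*(3 + 1) + 1)**2) - 305 = (130 + (2*3*4 + 1)**2) - 305 = (130 + (24 + 1)**2) - 305 = (130 + 25**2) - 305 = (130 + 625) - 305 = 755 - 305 = 450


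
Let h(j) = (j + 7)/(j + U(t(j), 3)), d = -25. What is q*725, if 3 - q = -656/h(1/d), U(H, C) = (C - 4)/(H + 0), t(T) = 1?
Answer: -206675/3 ≈ -68892.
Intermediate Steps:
U(H, C) = (-4 + C)/H
h(j) = (7 + j)/(-1 + j) (h(j) = (j + 7)/(j + (-4 + 3)/1) = (7 + j)/(j + 1*(-1)) = (7 + j)/(j - 1) = (7 + j)/(-1 + j))
q = -8267/87 (q = 3 - (-656)/((7 + 1/(-25))/(-1 + 1/(-25))) = 3 - (-656)/((7 - 1/25)/(-1 - 1/25)) = 3 - (-656)/((174/25)/(-26/25)) = 3 - (-656)/((-25/26*174/25)) = 3 - (-656)/(-87/13) = 3 - (-656)*(-13)/87 = 3 - 1*8528/87 = 3 - 8528/87 = -8267/87 ≈ -95.023)
q*725 = -8267/87*725 = -206675/3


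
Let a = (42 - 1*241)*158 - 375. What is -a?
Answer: 31817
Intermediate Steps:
a = -31817 (a = (42 - 241)*158 - 375 = -199*158 - 375 = -31442 - 375 = -31817)
-a = -1*(-31817) = 31817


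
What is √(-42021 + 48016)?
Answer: √5995 ≈ 77.427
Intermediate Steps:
√(-42021 + 48016) = √5995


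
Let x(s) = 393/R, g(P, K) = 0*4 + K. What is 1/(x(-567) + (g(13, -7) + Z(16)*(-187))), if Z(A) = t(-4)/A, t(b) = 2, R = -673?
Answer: -5384/166683 ≈ -0.032301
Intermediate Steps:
g(P, K) = K (g(P, K) = 0 + K = K)
Z(A) = 2/A
x(s) = -393/673 (x(s) = 393/(-673) = 393*(-1/673) = -393/673)
1/(x(-567) + (g(13, -7) + Z(16)*(-187))) = 1/(-393/673 + (-7 + (2/16)*(-187))) = 1/(-393/673 + (-7 + (2*(1/16))*(-187))) = 1/(-393/673 + (-7 + (⅛)*(-187))) = 1/(-393/673 + (-7 - 187/8)) = 1/(-393/673 - 243/8) = 1/(-166683/5384) = -5384/166683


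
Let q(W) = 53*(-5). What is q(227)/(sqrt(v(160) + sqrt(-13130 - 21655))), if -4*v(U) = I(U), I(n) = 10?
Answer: -265*sqrt(2)/sqrt(-5 + 6*I*sqrt(3865)) ≈ -13.628 + 13.812*I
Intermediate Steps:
v(U) = -5/2 (v(U) = -1/4*10 = -5/2)
q(W) = -265
q(227)/(sqrt(v(160) + sqrt(-13130 - 21655))) = -265/sqrt(-5/2 + sqrt(-13130 - 21655)) = -265/sqrt(-5/2 + sqrt(-34785)) = -265/sqrt(-5/2 + 3*I*sqrt(3865))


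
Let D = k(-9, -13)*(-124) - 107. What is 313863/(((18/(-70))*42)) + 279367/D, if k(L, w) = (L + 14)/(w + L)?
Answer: -169615567/5202 ≈ -32606.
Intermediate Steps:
k(L, w) = (14 + L)/(L + w)
D = -867/11 (D = ((14 - 9)/(-9 - 13))*(-124) - 107 = (5/(-22))*(-124) - 107 = -1/22*5*(-124) - 107 = -5/22*(-124) - 107 = 310/11 - 107 = -867/11 ≈ -78.818)
313863/(((18/(-70))*42)) + 279367/D = 313863/(((18/(-70))*42)) + 279367/(-867/11) = 313863/(((18*(-1/70))*42)) + 279367*(-11/867) = 313863/((-9/35*42)) - 3073037/867 = 313863/(-54/5) - 3073037/867 = 313863*(-5/54) - 3073037/867 = -523105/18 - 3073037/867 = -169615567/5202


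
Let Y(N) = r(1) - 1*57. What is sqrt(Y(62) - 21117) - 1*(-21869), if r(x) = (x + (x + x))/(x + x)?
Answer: 21869 + 3*I*sqrt(9410)/2 ≈ 21869.0 + 145.51*I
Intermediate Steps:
r(x) = 3/2 (r(x) = (x + 2*x)/((2*x)) = (3*x)*(1/(2*x)) = 3/2)
Y(N) = -111/2 (Y(N) = 3/2 - 1*57 = 3/2 - 57 = -111/2)
sqrt(Y(62) - 21117) - 1*(-21869) = sqrt(-111/2 - 21117) - 1*(-21869) = sqrt(-42345/2) + 21869 = 3*I*sqrt(9410)/2 + 21869 = 21869 + 3*I*sqrt(9410)/2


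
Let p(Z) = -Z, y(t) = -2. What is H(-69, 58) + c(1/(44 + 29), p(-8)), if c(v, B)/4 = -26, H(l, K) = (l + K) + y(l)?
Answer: -117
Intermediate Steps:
H(l, K) = -2 + K + l (H(l, K) = (l + K) - 2 = (K + l) - 2 = -2 + K + l)
c(v, B) = -104 (c(v, B) = 4*(-26) = -104)
H(-69, 58) + c(1/(44 + 29), p(-8)) = (-2 + 58 - 69) - 104 = -13 - 104 = -117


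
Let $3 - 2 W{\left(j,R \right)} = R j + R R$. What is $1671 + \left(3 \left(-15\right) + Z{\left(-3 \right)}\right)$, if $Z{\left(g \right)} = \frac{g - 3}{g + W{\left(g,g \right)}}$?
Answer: $\frac{11386}{7} \approx 1626.6$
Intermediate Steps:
$W{\left(j,R \right)} = \frac{3}{2} - \frac{R^{2}}{2} - \frac{R j}{2}$ ($W{\left(j,R \right)} = \frac{3}{2} - \frac{R j + R R}{2} = \frac{3}{2} - \frac{R j + R^{2}}{2} = \frac{3}{2} - \frac{R^{2} + R j}{2} = \frac{3}{2} - \left(\frac{R^{2}}{2} + \frac{R j}{2}\right) = \frac{3}{2} - \frac{R^{2}}{2} - \frac{R j}{2}$)
$Z{\left(g \right)} = \frac{-3 + g}{\frac{3}{2} + g - g^{2}}$ ($Z{\left(g \right)} = \frac{g - 3}{g - \left(- \frac{3}{2} + \frac{g^{2}}{2} + \frac{g g}{2}\right)} = \frac{-3 + g}{g - \left(- \frac{3}{2} + g^{2}\right)} = \frac{-3 + g}{\frac{3}{2} + g - g^{2}}$)
$1671 + \left(3 \left(-15\right) + Z{\left(-3 \right)}\right) = 1671 + \left(3 \left(-15\right) + \frac{2 \left(3 - -3\right)}{-3 - -6 + 2 \left(-3\right)^{2}}\right) = 1671 - \left(45 - \frac{2 \left(3 + 3\right)}{-3 + 6 + 2 \cdot 9}\right) = 1671 - \left(45 - 2 \frac{1}{-3 + 6 + 18} \cdot 6\right) = 1671 - \left(45 - 2 \cdot \frac{1}{21} \cdot 6\right) = 1671 - \left(45 - \frac{4}{7}\right) = 1671 + \left(-45 + \frac{4}{7}\right) = 1671 - \frac{311}{7} = \frac{11386}{7}$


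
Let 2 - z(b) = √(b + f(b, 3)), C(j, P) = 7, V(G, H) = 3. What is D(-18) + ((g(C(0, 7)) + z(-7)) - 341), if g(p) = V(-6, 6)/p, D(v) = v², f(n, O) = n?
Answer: -102/7 - I*√14 ≈ -14.571 - 3.7417*I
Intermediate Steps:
g(p) = 3/p
z(b) = 2 - √2*√b (z(b) = 2 - √(b + b) = 2 - √(2*b) = 2 - √2*√b)
D(-18) + ((g(C(0, 7)) + z(-7)) - 341) = (-18)² + ((3/7 + (2 - √2*√(-7))) - 341) = 324 + ((3*(⅐) + (2 - √2*I*√7)) - 341) = 324 + ((3/7 + (2 - I*√14)) - 341) = 324 + ((17/7 - I*√14) - 341) = 324 + (-2370/7 - I*√14) = -102/7 - I*√14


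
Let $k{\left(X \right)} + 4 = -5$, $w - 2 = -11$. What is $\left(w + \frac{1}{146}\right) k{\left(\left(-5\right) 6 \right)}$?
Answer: $\frac{11817}{146} \approx 80.938$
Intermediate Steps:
$w = -9$ ($w = 2 - 11 = -9$)
$k{\left(X \right)} = -9$ ($k{\left(X \right)} = -4 - 5 = -9$)
$\left(w + \frac{1}{146}\right) k{\left(\left(-5\right) 6 \right)} = \left(-9 + \frac{1}{146}\right) \left(-9\right) = \left(- \frac{1313}{146}\right) \left(-9\right) = \frac{11817}{146}$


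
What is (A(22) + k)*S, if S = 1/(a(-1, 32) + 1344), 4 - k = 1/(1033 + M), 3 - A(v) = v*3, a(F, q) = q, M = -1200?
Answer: -2463/57448 ≈ -0.042874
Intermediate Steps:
A(v) = 3 - 3*v (A(v) = 3 - v*3 = 3 - 3*v)
k = 669/167 (k = 4 - 1/(1033 - 1200) = 4 - 1/(-167) = 4 - 1*(-1/167) = 4 + 1/167 = 669/167 ≈ 4.0060)
S = 1/1376 (S = 1/(32 + 1344) = 1/1376 ≈ 0.00072674)
(A(22) + k)*S = ((3 - 3*22) + 669/167)*(1/1376) = ((3 - 66) + 669/167)*(1/1376) = (-63 + 669/167)*(1/1376) = -9852/167*1/1376 = -2463/57448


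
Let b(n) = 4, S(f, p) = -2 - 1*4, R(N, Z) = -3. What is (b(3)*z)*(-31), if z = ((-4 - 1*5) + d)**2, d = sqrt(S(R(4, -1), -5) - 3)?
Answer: -8928 + 6696*I ≈ -8928.0 + 6696.0*I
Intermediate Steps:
S(f, p) = -6 (S(f, p) = -2 - 4 = -6)
d = 3*I (d = sqrt(-6 - 3) = sqrt(-9) = 3*I ≈ 3.0*I)
z = (-9 + 3*I)**2 (z = ((-4 - 1*5) + 3*I)**2 = ((-4 - 5) + 3*I)**2 = (-9 + 3*I)**2 ≈ 72.0 - 54.0*I)
(b(3)*z)*(-31) = (4*(72 - 54*I))*(-31) = (288 - 216*I)*(-31) = -8928 + 6696*I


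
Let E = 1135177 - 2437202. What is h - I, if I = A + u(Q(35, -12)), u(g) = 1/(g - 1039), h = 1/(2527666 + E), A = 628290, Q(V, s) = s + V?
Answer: -782378910405583/1245251256 ≈ -6.2829e+5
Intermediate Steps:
Q(V, s) = V + s
E = -1302025
h = 1/1225641 (h = 1/(2527666 - 1302025) = 1/1225641 ≈ 8.1590e-7)
u(g) = 1/(-1039 + g)
I = 638342639/1016 (I = 628290 + 1/(-1039 + (35 - 12)) = 628290 + 1/(-1039 + 23) = 628290 + 1/(-1016) = 628290 - 1/1016 = 638342639/1016 ≈ 6.2829e+5)
h - I = 1/1225641 - 1*638342639/1016 = 1/1225641 - 638342639/1016 = -782378910405583/1245251256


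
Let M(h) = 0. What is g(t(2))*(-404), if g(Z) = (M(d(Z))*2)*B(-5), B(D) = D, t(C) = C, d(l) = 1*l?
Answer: 0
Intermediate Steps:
d(l) = l
g(Z) = 0 (g(Z) = (0*2)*(-5) = 0*(-5) = 0)
g(t(2))*(-404) = 0*(-404) = 0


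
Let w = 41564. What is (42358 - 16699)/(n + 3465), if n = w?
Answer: 25659/45029 ≈ 0.56983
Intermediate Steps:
n = 41564
(42358 - 16699)/(n + 3465) = (42358 - 16699)/(41564 + 3465) = 25659/45029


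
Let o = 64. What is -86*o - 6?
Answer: -5510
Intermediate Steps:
-86*o - 6 = -86*64 - 6 = -5504 - 6 = -5510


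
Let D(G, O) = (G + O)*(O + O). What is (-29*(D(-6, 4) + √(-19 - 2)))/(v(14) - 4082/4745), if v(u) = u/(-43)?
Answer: -1820620/4653 + 455155*I*√21/18612 ≈ -391.28 + 112.07*I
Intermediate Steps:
D(G, O) = 2*O*(G + O) (D(G, O) = (G + O)*(2*O) = 2*O*(G + O))
v(u) = -u/43 (v(u) = u*(-1/43) = -u/43)
(-29*(D(-6, 4) + √(-19 - 2)))/(v(14) - 4082/4745) = (-29*(2*4*(-6 + 4) + √(-19 - 2)))/(-1/43*14 - 4082/4745) = (-29*(2*4*(-2) + √(-21)))/(-14/43 - 4082/4745) = (-29*(-16 + I*√21))/(-14/43 - 1*314/365) = (464 - 29*I*√21)/(-14/43 - 314/365) = (464 - 29*I*√21)/(-18612/15695) = (464 - 29*I*√21)*(-15695/18612) = -1820620/4653 + 455155*I*√21/18612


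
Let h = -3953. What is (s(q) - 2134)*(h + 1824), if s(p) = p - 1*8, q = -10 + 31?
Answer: 4515609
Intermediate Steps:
q = 21
s(p) = -8 + p (s(p) = p - 8 = -8 + p)
(s(q) - 2134)*(h + 1824) = ((-8 + 21) - 2134)*(-3953 + 1824) = (13 - 2134)*(-2129) = -2121*(-2129) = 4515609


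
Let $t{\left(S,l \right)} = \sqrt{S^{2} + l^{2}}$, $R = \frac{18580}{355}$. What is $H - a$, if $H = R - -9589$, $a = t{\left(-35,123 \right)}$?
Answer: $\frac{684535}{71} - \sqrt{16354} \approx 9513.5$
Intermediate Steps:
$R = \frac{3716}{71}$ ($R = 18580 \cdot \frac{1}{355} = \frac{3716}{71} \approx 52.338$)
$a = \sqrt{16354}$ ($a = \sqrt{\left(-35\right)^{2} + 123^{2}} = \sqrt{1225 + 15129} = \sqrt{16354} \approx 127.88$)
$H = \frac{684535}{71}$ ($H = \frac{3716}{71} - -9589 = \frac{3716}{71} + 9589 = \frac{684535}{71} \approx 9641.3$)
$H - a = \frac{684535}{71} - \sqrt{16354}$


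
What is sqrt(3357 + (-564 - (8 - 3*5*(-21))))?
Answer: sqrt(2470) ≈ 49.699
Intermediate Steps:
sqrt(3357 + (-564 - (8 - 3*5*(-21)))) = sqrt(3357 + (-564 - (8 - 15*(-21)))) = sqrt(3357 + (-564 - (8 + 315))) = sqrt(3357 + (-564 - 1*323)) = sqrt(3357 + (-564 - 323)) = sqrt(3357 - 887) = sqrt(2470)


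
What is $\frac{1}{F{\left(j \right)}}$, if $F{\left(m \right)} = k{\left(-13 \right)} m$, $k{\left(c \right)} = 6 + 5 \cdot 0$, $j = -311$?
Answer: $- \frac{1}{1866} \approx -0.00053591$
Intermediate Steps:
$k{\left(c \right)} = 6$ ($k{\left(c \right)} = 6 + 0 = 6$)
$F{\left(m \right)} = 6 m$
$\frac{1}{F{\left(j \right)}} = \frac{1}{6 \left(-311\right)} = \frac{1}{-1866} = - \frac{1}{1866}$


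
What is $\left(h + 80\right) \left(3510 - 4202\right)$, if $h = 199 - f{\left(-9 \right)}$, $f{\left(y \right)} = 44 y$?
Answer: $-467100$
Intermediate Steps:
$h = 595$ ($h = 199 - 44 \left(-9\right) = 199 - -396 = 199 + 396 = 595$)
$\left(h + 80\right) \left(3510 - 4202\right) = \left(595 + 80\right) \left(3510 - 4202\right) = 675 \left(-692\right) = -467100$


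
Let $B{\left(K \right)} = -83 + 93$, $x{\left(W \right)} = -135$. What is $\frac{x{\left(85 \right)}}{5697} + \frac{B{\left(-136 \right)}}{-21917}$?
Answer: $- \frac{111695}{4624487} \approx -0.024153$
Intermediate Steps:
$B{\left(K \right)} = 10$
$\frac{x{\left(85 \right)}}{5697} + \frac{B{\left(-136 \right)}}{-21917} = - \frac{135}{5697} + \frac{10}{-21917} = \left(-135\right) \frac{1}{5697} + 10 \left(- \frac{1}{21917}\right) = - \frac{5}{211} - \frac{10}{21917} = - \frac{111695}{4624487}$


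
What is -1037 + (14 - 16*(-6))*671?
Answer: 72773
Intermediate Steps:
-1037 + (14 - 16*(-6))*671 = -1037 + (14 + 96)*671 = -1037 + 110*671 = -1037 + 73810 = 72773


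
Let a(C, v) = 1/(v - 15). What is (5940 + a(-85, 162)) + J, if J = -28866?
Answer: -3370121/147 ≈ -22926.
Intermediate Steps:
a(C, v) = 1/(-15 + v)
(5940 + a(-85, 162)) + J = (5940 + 1/(-15 + 162)) - 28866 = (5940 + 1/147) - 28866 = 873181/147 - 28866 = -3370121/147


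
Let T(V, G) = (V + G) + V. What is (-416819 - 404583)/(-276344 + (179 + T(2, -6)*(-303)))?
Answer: 821402/275559 ≈ 2.9809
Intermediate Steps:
T(V, G) = G + 2*V (T(V, G) = (G + V) + V = G + 2*V)
(-416819 - 404583)/(-276344 + (179 + T(2, -6)*(-303))) = (-416819 - 404583)/(-276344 + (179 + (-6 + 2*2)*(-303))) = -821402/(-276344 + (179 + (-6 + 4)*(-303))) = -821402/(-276344 + (179 - 2*(-303))) = -821402/(-276344 + (179 + 606)) = -821402/(-276344 + 785) = -821402/(-275559) = -821402*(-1/275559) = 821402/275559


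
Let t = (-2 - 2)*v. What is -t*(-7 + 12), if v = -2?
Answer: -40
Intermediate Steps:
t = 8 (t = (-2 - 2)*(-2) = -4*(-2) = 8)
-t*(-7 + 12) = -8*(-7 + 12) = -8*5 = -1*40 = -40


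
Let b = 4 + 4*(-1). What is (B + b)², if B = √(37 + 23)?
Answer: 60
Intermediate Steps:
b = 0 (b = 4 - 4 = 0)
B = 2*√15 (B = √60 = 2*√15 ≈ 7.7460)
(B + b)² = (2*√15 + 0)² = (2*√15)² = 60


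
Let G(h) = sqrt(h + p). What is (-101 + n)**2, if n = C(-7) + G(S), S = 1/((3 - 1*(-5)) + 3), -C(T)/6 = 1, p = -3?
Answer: 125907/11 - 856*I*sqrt(22)/11 ≈ 11446.0 - 365.0*I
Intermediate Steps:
C(T) = -6 (C(T) = -6*1 = -6)
S = 1/11 (S = 1/((3 + 5) + 3) = 1/(8 + 3) = 1/11 ≈ 0.090909)
G(h) = sqrt(-3 + h) (G(h) = sqrt(h - 3) = sqrt(-3 + h))
n = -6 + 4*I*sqrt(22)/11 (n = -6 + sqrt(-3 + 1/11) = -6 + sqrt(-32/11) = -6 + 4*I*sqrt(22)/11 ≈ -6.0 + 1.7056*I)
(-101 + n)**2 = (-101 + (-6 + 4*I*sqrt(22)/11))**2 = (-107 + 4*I*sqrt(22)/11)**2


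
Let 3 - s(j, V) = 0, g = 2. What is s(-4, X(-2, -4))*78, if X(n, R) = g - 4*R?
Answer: 234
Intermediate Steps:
X(n, R) = 2 - 4*R
s(j, V) = 3 (s(j, V) = 3 - 1*0 = 3 + 0 = 3)
s(-4, X(-2, -4))*78 = 3*78 = 234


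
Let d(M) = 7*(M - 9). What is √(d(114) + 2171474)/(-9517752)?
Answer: -√2172209/9517752 ≈ -0.00015485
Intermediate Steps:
d(M) = -63 + 7*M (d(M) = 7*(-9 + M) = -63 + 7*M)
√(d(114) + 2171474)/(-9517752) = √((-63 + 7*114) + 2171474)/(-9517752) = √((-63 + 798) + 2171474)*(-1/9517752) = √(735 + 2171474)*(-1/9517752) = √2172209*(-1/9517752) = -√2172209/9517752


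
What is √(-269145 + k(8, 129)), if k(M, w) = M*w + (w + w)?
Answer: I*√267855 ≈ 517.55*I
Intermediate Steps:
k(M, w) = 2*w + M*w (k(M, w) = M*w + 2*w = 2*w + M*w)
√(-269145 + k(8, 129)) = √(-269145 + 129*(2 + 8)) = √(-269145 + 129*10) = √(-269145 + 1290) = √(-267855) = I*√267855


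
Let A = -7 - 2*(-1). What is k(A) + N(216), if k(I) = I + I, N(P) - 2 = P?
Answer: 208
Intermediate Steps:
N(P) = 2 + P
A = -5 (A = -7 + 2 = -5)
k(I) = 2*I
k(A) + N(216) = 2*(-5) + (2 + 216) = -10 + 218 = 208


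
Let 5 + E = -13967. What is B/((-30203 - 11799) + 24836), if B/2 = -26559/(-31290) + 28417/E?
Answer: 12335371/89341648620 ≈ 0.00013807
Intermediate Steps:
E = -13972 (E = -5 - 13967 = -13972)
B = -12335371/5204570 (B = 2*(-26559/(-31290) + 28417/(-13972)) = 2*(-26559*(-1/31290) + 28417*(-1/13972)) = 2*(8853/10430 - 28417/13972) = 2*(-12335371/10409140) = -12335371/5204570 ≈ -2.3701)
B/((-30203 - 11799) + 24836) = -12335371/(5204570*((-30203 - 11799) + 24836)) = -12335371/(5204570*(-42002 + 24836)) = -12335371/5204570/(-17166) = -12335371/5204570*(-1/17166) = 12335371/89341648620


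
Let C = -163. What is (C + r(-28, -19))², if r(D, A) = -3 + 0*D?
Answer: 27556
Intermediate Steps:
r(D, A) = -3 (r(D, A) = -3 + 0 = -3)
(C + r(-28, -19))² = (-163 - 3)² = (-166)² = 27556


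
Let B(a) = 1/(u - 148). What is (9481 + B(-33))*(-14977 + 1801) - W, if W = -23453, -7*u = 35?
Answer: -2123267987/17 ≈ -1.2490e+8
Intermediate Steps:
u = -5 (u = -1/7*35 = -5)
B(a) = -1/153 (B(a) = 1/(-5 - 148) = 1/(-153) = -1/153)
(9481 + B(-33))*(-14977 + 1801) - W = (9481 - 1/153)*(-14977 + 1801) - 1*(-23453) = (1450592/153)*(-13176) + 23453 = -2123666688/17 + 23453 = -2123267987/17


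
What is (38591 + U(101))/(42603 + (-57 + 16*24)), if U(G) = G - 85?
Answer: 12869/14310 ≈ 0.89930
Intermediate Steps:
U(G) = -85 + G
(38591 + U(101))/(42603 + (-57 + 16*24)) = (38591 + (-85 + 101))/(42603 + (-57 + 16*24)) = (38591 + 16)/(42603 + (-57 + 384)) = 38607/(42603 + 327) = 38607/42930 = 38607*(1/42930) = 12869/14310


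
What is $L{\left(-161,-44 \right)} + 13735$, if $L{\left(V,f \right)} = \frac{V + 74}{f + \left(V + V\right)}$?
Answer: $\frac{1675699}{122} \approx 13735.0$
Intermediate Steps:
$L{\left(V,f \right)} = \frac{74 + V}{f + 2 V}$
$L{\left(-161,-44 \right)} + 13735 = \frac{74 - 161}{-44 + 2 \left(-161\right)} + 13735 = \frac{1}{-44 - 322} \left(-87\right) + 13735 = \frac{1}{-366} \left(-87\right) + 13735 = \left(- \frac{1}{366}\right) \left(-87\right) + 13735 = \frac{29}{122} + 13735 = \frac{1675699}{122}$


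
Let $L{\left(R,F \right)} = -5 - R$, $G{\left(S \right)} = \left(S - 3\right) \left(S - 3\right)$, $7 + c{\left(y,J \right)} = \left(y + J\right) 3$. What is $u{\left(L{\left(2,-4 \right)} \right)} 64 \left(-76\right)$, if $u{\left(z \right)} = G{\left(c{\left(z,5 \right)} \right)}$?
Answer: $-1245184$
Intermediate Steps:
$c{\left(y,J \right)} = -7 + 3 J + 3 y$ ($c{\left(y,J \right)} = -7 + \left(y + J\right) 3 = -7 + \left(J + y\right) 3 = -7 + \left(3 J + 3 y\right) = -7 + 3 J + 3 y$)
$G{\left(S \right)} = \left(-3 + S\right)^{2}$ ($G{\left(S \right)} = \left(-3 + S\right) \left(-3 + S\right) = \left(-3 + S\right)^{2}$)
$u{\left(z \right)} = \left(5 + 3 z\right)^{2}$ ($u{\left(z \right)} = \left(-3 + \left(-7 + 3 \cdot 5 + 3 z\right)\right)^{2} = \left(-3 + \left(-7 + 15 + 3 z\right)\right)^{2} = \left(-3 + \left(8 + 3 z\right)\right)^{2} = \left(5 + 3 z\right)^{2}$)
$u{\left(L{\left(2,-4 \right)} \right)} 64 \left(-76\right) = \left(5 + 3 \left(-5 - 2\right)\right)^{2} \cdot 64 \left(-76\right) = \left(5 + 3 \left(-7\right)\right)^{2} \cdot 64 \left(-76\right) = \left(5 - 21\right)^{2} \cdot 64 \left(-76\right) = \left(-16\right)^{2} \cdot 64 \left(-76\right) = 256 \cdot 64 \left(-76\right) = 16384 \left(-76\right) = -1245184$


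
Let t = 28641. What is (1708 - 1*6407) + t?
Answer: 23942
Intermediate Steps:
(1708 - 1*6407) + t = (1708 - 1*6407) + 28641 = (1708 - 6407) + 28641 = -4699 + 28641 = 23942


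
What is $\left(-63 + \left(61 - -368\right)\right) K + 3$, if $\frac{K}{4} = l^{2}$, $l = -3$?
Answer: $13179$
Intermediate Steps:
$K = 36$ ($K = 4 \left(-3\right)^{2} = 4 \cdot 9 = 36$)
$\left(-63 + \left(61 - -368\right)\right) K + 3 = \left(-63 + \left(61 - -368\right)\right) 36 + 3 = \left(-63 + \left(61 + 368\right)\right) 36 + 3 = \left(-63 + 429\right) 36 + 3 = 366 \cdot 36 + 3 = 13176 + 3 = 13179$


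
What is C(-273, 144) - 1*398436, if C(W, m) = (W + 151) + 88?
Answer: -398470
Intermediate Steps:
C(W, m) = 239 + W (C(W, m) = (151 + W) + 88 = 239 + W)
C(-273, 144) - 1*398436 = (239 - 273) - 1*398436 = -34 - 398436 = -398470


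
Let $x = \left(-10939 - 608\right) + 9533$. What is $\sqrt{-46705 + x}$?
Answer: $i \sqrt{48719} \approx 220.72 i$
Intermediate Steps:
$x = -2014$ ($x = -11547 + 9533 = -2014$)
$\sqrt{-46705 + x} = \sqrt{-46705 - 2014} = \sqrt{-48719} = i \sqrt{48719}$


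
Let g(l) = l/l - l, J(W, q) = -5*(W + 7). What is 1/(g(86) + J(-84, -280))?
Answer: 1/300 ≈ 0.0033333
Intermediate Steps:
J(W, q) = -35 - 5*W (J(W, q) = -5*(7 + W) = -35 - 5*W)
g(l) = 1 - l
1/(g(86) + J(-84, -280)) = 1/((1 - 1*86) + (-35 - 5*(-84))) = 1/((1 - 86) + (-35 + 420)) = 1/(-85 + 385) = 1/300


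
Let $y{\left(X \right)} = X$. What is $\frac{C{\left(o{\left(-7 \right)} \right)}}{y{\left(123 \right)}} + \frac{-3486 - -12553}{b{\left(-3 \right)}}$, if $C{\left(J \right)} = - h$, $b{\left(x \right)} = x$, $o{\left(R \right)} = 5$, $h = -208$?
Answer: $- \frac{371539}{123} \approx -3020.6$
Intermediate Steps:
$C{\left(J \right)} = 208$ ($C{\left(J \right)} = \left(-1\right) \left(-208\right) = 208$)
$\frac{C{\left(o{\left(-7 \right)} \right)}}{y{\left(123 \right)}} + \frac{-3486 - -12553}{b{\left(-3 \right)}} = \frac{208}{123} + \frac{-3486 - -12553}{-3} = 208 \cdot \frac{1}{123} + \left(-3486 + 12553\right) \left(- \frac{1}{3}\right) = \frac{208}{123} + 9067 \left(- \frac{1}{3}\right) = \frac{208}{123} - \frac{9067}{3} = - \frac{371539}{123}$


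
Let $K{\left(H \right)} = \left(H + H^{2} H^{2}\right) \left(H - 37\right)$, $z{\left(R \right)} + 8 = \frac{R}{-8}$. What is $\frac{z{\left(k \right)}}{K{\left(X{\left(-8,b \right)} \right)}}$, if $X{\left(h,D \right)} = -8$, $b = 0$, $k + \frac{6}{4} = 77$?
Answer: $\frac{31}{327040} \approx 9.479 \cdot 10^{-5}$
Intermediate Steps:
$k = \frac{151}{2}$ ($k = - \frac{3}{2} + 77 = \frac{151}{2} \approx 75.5$)
$z{\left(R \right)} = -8 - \frac{R}{8}$ ($z{\left(R \right)} = -8 + \frac{R}{-8} = -8 + R \left(- \frac{1}{8}\right) = -8 - \frac{R}{8}$)
$K{\left(H \right)} = \left(-37 + H\right) \left(H + H^{4}\right)$ ($K{\left(H \right)} = \left(H + H^{4}\right) \left(-37 + H\right) = \left(-37 + H\right) \left(H + H^{4}\right)$)
$\frac{z{\left(k \right)}}{K{\left(X{\left(-8,b \right)} \right)}} = \frac{-8 - \frac{151}{16}}{\left(-8\right) \left(-37 - 8 + \left(-8\right)^{4} - 37 \left(-8\right)^{3}\right)} = \frac{-8 - \frac{151}{16}}{\left(-8\right) \left(-37 - 8 + 4096 - -18944\right)} = - \frac{279}{16 \left(- 8 \left(-37 - 8 + 4096 + 18944\right)\right)} = - \frac{279}{16 \left(\left(-8\right) 22995\right)} = - \frac{279}{16 \left(-183960\right)} = \left(- \frac{279}{16}\right) \left(- \frac{1}{183960}\right) = \frac{31}{327040}$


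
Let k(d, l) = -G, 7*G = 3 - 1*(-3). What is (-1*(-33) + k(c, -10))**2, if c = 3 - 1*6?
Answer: 50625/49 ≈ 1033.2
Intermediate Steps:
G = 6/7 (G = (3 - 1*(-3))/7 = (3 + 3)/7 = (1/7)*6 = 6/7 ≈ 0.85714)
c = -3 (c = 3 - 6 = -3)
k(d, l) = -6/7 (k(d, l) = -1*6/7 = -6/7)
(-1*(-33) + k(c, -10))**2 = (-1*(-33) - 6/7)**2 = (33 - 6/7)**2 = (225/7)**2 = 50625/49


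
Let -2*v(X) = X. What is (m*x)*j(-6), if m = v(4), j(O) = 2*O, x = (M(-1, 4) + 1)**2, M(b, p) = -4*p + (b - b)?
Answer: 5400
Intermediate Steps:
v(X) = -X/2
M(b, p) = -4*p (M(b, p) = -4*p + 0 = -4*p)
x = 225 (x = (-4*4 + 1)**2 = (-16 + 1)**2 = (-15)**2 = 225)
m = -2 (m = -1/2*4 = -2)
(m*x)*j(-6) = (-2*225)*(2*(-6)) = -450*(-12) = 5400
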